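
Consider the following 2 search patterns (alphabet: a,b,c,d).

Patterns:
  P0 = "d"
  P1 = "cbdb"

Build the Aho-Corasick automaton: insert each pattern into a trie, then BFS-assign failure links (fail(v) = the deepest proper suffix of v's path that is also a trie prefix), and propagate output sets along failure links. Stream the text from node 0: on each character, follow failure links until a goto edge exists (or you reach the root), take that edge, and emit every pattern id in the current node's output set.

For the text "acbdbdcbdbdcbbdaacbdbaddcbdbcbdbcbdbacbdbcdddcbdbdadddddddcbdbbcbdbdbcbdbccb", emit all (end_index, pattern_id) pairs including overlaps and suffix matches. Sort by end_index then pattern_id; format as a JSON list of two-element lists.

Construct AC machine:
Trie nodes:
  n0 'ε': c→2 d→1
  n1 'd': ·  ←P0
  n2 'c': b→3
  n3 'cb': d→4
  n4 'cbd': b→5
  n5 'cbdb': ·  ←P1

Failure links (BFS by depth):
  n1('d'): parent n0 fail=0; on 'd' 0 → fail=0;  out {0}∪∅={0}
  n2('c'): parent n0 fail=0; on 'c' 0 → fail=0;  out ∅∪∅=∅
  n3('cb'): parent n2 fail=0; on 'b' 0 → fail=0;  out ∅∪∅=∅
  n4('cbd'): parent n3 fail=0; on 'd' 0 → fail=1;  out ∅∪{0}={0}
  n5('cbdb'): parent n4 fail=1; on 'b' 1→0 → fail=0;  out {1}∪∅={1}

Scan:
pos 0 'a': at 0
pos 1 'c': at 2
pos 2 'b': at 3
pos 3 'd': at 4  ** P0@[3:3]
pos 4 'b': at 5  ** P1@[1:4]
pos 5 'd': at 1 (fail-walked)  ** P0@[5:5]
pos 6 'c': at 2 (fail-walked)
pos 7 'b': at 3
pos 8 'd': at 4  ** P0@[8:8]
pos 9 'b': at 5  ** P1@[6:9]
pos 10 'd': at 1 (fail-walked)  ** P0@[10:10]
pos 11 'c': at 2 (fail-walked)
pos 12 'b': at 3
pos 13 'b': at 0 (fail-walked)
pos 14 'd': at 1  ** P0@[14:14]
pos 15 'a': at 0 (fail-walked)
pos 16 'a': at 0
pos 17 'c': at 2
pos 18 'b': at 3
pos 19 'd': at 4  ** P0@[19:19]
pos 20 'b': at 5  ** P1@[17:20]
pos 21 'a': at 0 (fail-walked)
pos 22 'd': at 1  ** P0@[22:22]
pos 23 'd': at 1 (fail-walked)  ** P0@[23:23]
pos 24 'c': at 2 (fail-walked)
pos 25 'b': at 3
pos 26 'd': at 4  ** P0@[26:26]
pos 27 'b': at 5  ** P1@[24:27]
pos 28 'c': at 2 (fail-walked)
pos 29 'b': at 3
pos 30 'd': at 4  ** P0@[30:30]
pos 31 'b': at 5  ** P1@[28:31]
pos 32 'c': at 2 (fail-walked)
pos 33 'b': at 3
pos 34 'd': at 4  ** P0@[34:34]
pos 35 'b': at 5  ** P1@[32:35]
pos 36 'a': at 0 (fail-walked)
pos 37 'c': at 2
pos 38 'b': at 3
pos 39 'd': at 4  ** P0@[39:39]
pos 40 'b': at 5  ** P1@[37:40]
pos 41 'c': at 2 (fail-walked)
pos 42 'd': at 1 (fail-walked)  ** P0@[42:42]
pos 43 'd': at 1 (fail-walked)  ** P0@[43:43]
pos 44 'd': at 1 (fail-walked)  ** P0@[44:44]
pos 45 'c': at 2 (fail-walked)
pos 46 'b': at 3
pos 47 'd': at 4  ** P0@[47:47]
pos 48 'b': at 5  ** P1@[45:48]
pos 49 'd': at 1 (fail-walked)  ** P0@[49:49]
pos 50 'a': at 0 (fail-walked)
pos 51 'd': at 1  ** P0@[51:51]
pos 52 'd': at 1 (fail-walked)  ** P0@[52:52]
pos 53 'd': at 1 (fail-walked)  ** P0@[53:53]
pos 54 'd': at 1 (fail-walked)  ** P0@[54:54]
pos 55 'd': at 1 (fail-walked)  ** P0@[55:55]
pos 56 'd': at 1 (fail-walked)  ** P0@[56:56]
pos 57 'd': at 1 (fail-walked)  ** P0@[57:57]
pos 58 'c': at 2 (fail-walked)
pos 59 'b': at 3
pos 60 'd': at 4  ** P0@[60:60]
pos 61 'b': at 5  ** P1@[58:61]
pos 62 'b': at 0 (fail-walked)
pos 63 'c': at 2
pos 64 'b': at 3
pos 65 'd': at 4  ** P0@[65:65]
pos 66 'b': at 5  ** P1@[63:66]
pos 67 'd': at 1 (fail-walked)  ** P0@[67:67]
pos 68 'b': at 0 (fail-walked)
pos 69 'c': at 2
pos 70 'b': at 3
pos 71 'd': at 4  ** P0@[71:71]
pos 72 'b': at 5  ** P1@[69:72]
pos 73 'c': at 2 (fail-walked)
pos 74 'c': at 2 (fail-walked)
pos 75 'b': at 3

All matches (sorted): [[3,0],[4,1],[5,0],[8,0],[9,1],[10,0],[14,0],[19,0],[20,1],[22,0],[23,0],[26,0],[27,1],[30,0],[31,1],[34,0],[35,1],[39,0],[40,1],[42,0],[43,0],[44,0],[47,0],[48,1],[49,0],[51,0],[52,0],[53,0],[54,0],[55,0],[56,0],[57,0],[60,0],[61,1],[65,0],[66,1],[67,0],[71,0],[72,1]]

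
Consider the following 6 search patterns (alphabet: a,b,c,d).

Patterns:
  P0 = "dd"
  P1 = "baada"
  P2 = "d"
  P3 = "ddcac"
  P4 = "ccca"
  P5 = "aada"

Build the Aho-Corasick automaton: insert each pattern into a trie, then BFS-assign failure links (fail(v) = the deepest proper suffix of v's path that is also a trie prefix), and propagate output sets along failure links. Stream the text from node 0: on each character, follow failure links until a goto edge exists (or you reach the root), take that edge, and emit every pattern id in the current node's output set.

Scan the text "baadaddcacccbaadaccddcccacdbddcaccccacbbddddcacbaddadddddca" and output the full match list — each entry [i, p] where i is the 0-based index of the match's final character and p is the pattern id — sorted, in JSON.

Construct AC machine:
Trie (insert patterns):
  0='ε' goto a→15 b→3 c→11 d→1
  1='d' goto d→2  [P2 ends]
  2='dd' goto c→8  [P0 ends]
  3='b' goto a→4
  4='ba' goto a→5
  5='baa' goto d→6
  6='baad' goto a→7
  7='baada' goto ·  [P1 ends]
  8='ddc' goto a→9
  9='ddca' goto c→10
  10='ddcac' goto ·  [P3 ends]
  11='c' goto c→12
  12='cc' goto c→13
  13='ccc' goto a→14
  14='ccca' goto ·  [P4 ends]
  15='a' goto a→16
  16='aa' goto d→17
  17='aad' goto a→18
  18='aada' goto ·  [P5 ends]

Failure links (BFS by depth):
  n1('d'): parent n0 fail=0; on 'd' 0 → fail=0;  out {2}∪∅={2}
  n3('b'): parent n0 fail=0; on 'b' 0 → fail=0;  out ∅∪∅=∅
  n11('c'): parent n0 fail=0; on 'c' 0 → fail=0;  out ∅∪∅=∅
  n15('a'): parent n0 fail=0; on 'a' 0 → fail=0;  out ∅∪∅=∅
  n2('dd'): parent n1 fail=0; on 'd' 0 → fail=1;  out {0}∪{2}={0,2}
  n4('ba'): parent n3 fail=0; on 'a' 0 → fail=15;  out ∅∪∅=∅
  n12('cc'): parent n11 fail=0; on 'c' 0 → fail=11;  out ∅∪∅=∅
  n16('aa'): parent n15 fail=0; on 'a' 0 → fail=15;  out ∅∪∅=∅
  n5('baa'): parent n4 fail=15; on 'a' 15 → fail=16;  out ∅∪∅=∅
  n8('ddc'): parent n2 fail=1; on 'c' 1→0 → fail=11;  out ∅∪∅=∅
  n13('ccc'): parent n12 fail=11; on 'c' 11 → fail=12;  out ∅∪∅=∅
  n17('aad'): parent n16 fail=15; on 'd' 15→0 → fail=1;  out ∅∪{2}={2}
  n6('baad'): parent n5 fail=16; on 'd' 16 → fail=17;  out ∅∪{2}={2}
  n9('ddca'): parent n8 fail=11; on 'a' 11→0 → fail=15;  out ∅∪∅=∅
  n14('ccca'): parent n13 fail=12; on 'a' 12→11→0 → fail=15;  out {4}∪∅={4}
  n18('aada'): parent n17 fail=1; on 'a' 1→0 → fail=15;  out {5}∪∅={5}
  n7('baada'): parent n6 fail=17; on 'a' 17 → fail=18;  out {1}∪{5}={1,5}
  n10('ddcac'): parent n9 fail=15; on 'c' 15→0 → fail=11;  out {3}∪∅={3}

Scan:
i=0 'b': node 0→3
i=1 'a': node 3→4
i=2 'a': node 4→5
i=3 'd': node 5→6  ** P2@[3:3]
i=4 'a': node 6→7  ** P1@[0:4],P5@[1:4]
i=5 'd': node 7→1 (fail-walked)  ** P2@[5:5]
i=6 'd': node 1→2  ** P0@[5:6],P2@[6:6]
i=7 'c': node 2→8
i=8 'a': node 8→9
i=9 'c': node 9→10  ** P3@[5:9]
i=10 'c': node 10→12 (fail-walked)
i=11 'c': node 12→13
i=12 'b': node 13→3 (fail-walked)
i=13 'a': node 3→4
i=14 'a': node 4→5
i=15 'd': node 5→6  ** P2@[15:15]
i=16 'a': node 6→7  ** P1@[12:16],P5@[13:16]
i=17 'c': node 7→11 (fail-walked)
i=18 'c': node 11→12
i=19 'd': node 12→1 (fail-walked)  ** P2@[19:19]
i=20 'd': node 1→2  ** P0@[19:20],P2@[20:20]
i=21 'c': node 2→8
i=22 'c': node 8→12 (fail-walked)
i=23 'c': node 12→13
i=24 'a': node 13→14  ** P4@[21:24]
i=25 'c': node 14→11 (fail-walked)
i=26 'd': node 11→1 (fail-walked)  ** P2@[26:26]
i=27 'b': node 1→3 (fail-walked)
i=28 'd': node 3→1 (fail-walked)  ** P2@[28:28]
i=29 'd': node 1→2  ** P0@[28:29],P2@[29:29]
i=30 'c': node 2→8
i=31 'a': node 8→9
i=32 'c': node 9→10  ** P3@[28:32]
i=33 'c': node 10→12 (fail-walked)
i=34 'c': node 12→13
i=35 'c': node 13→13 (fail-walked)
i=36 'a': node 13→14  ** P4@[33:36]
i=37 'c': node 14→11 (fail-walked)
i=38 'b': node 11→3 (fail-walked)
i=39 'b': node 3→3 (fail-walked)
i=40 'd': node 3→1 (fail-walked)  ** P2@[40:40]
i=41 'd': node 1→2  ** P0@[40:41],P2@[41:41]
i=42 'd': node 2→2 (fail-walked)  ** P0@[41:42],P2@[42:42]
i=43 'd': node 2→2 (fail-walked)  ** P0@[42:43],P2@[43:43]
i=44 'c': node 2→8
i=45 'a': node 8→9
i=46 'c': node 9→10  ** P3@[42:46]
i=47 'b': node 10→3 (fail-walked)
i=48 'a': node 3→4
i=49 'd': node 4→1 (fail-walked)  ** P2@[49:49]
i=50 'd': node 1→2  ** P0@[49:50],P2@[50:50]
i=51 'a': node 2→15 (fail-walked)
i=52 'd': node 15→1 (fail-walked)  ** P2@[52:52]
i=53 'd': node 1→2  ** P0@[52:53],P2@[53:53]
i=54 'd': node 2→2 (fail-walked)  ** P0@[53:54],P2@[54:54]
i=55 'd': node 2→2 (fail-walked)  ** P0@[54:55],P2@[55:55]
i=56 'd': node 2→2 (fail-walked)  ** P0@[55:56],P2@[56:56]
i=57 'c': node 2→8
i=58 'a': node 8→9

All matches (sorted): [[3,2],[4,1],[4,5],[5,2],[6,0],[6,2],[9,3],[15,2],[16,1],[16,5],[19,2],[20,0],[20,2],[24,4],[26,2],[28,2],[29,0],[29,2],[32,3],[36,4],[40,2],[41,0],[41,2],[42,0],[42,2],[43,0],[43,2],[46,3],[49,2],[50,0],[50,2],[52,2],[53,0],[53,2],[54,0],[54,2],[55,0],[55,2],[56,0],[56,2]]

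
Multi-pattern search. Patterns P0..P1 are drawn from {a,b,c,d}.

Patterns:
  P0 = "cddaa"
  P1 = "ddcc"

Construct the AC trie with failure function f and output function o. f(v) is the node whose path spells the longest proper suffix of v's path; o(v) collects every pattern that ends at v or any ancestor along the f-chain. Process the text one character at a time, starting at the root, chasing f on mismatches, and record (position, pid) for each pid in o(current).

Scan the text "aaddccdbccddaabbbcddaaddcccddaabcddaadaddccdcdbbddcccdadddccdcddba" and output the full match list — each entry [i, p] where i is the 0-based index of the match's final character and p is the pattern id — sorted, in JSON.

Construct AC machine:
Trie nodes:
  0='ε' goto c→1 d→6
  1='c' goto d→2
  2='cd' goto d→3
  3='cdd' goto a→4
  4='cdda' goto a→5
  5='cddaa' goto ·  [P0 ends]
  6='d' goto d→7
  7='dd' goto c→8
  8='ddc' goto c→9
  9='ddcc' goto ·  [P1 ends]

BFS fail/out derivation:
  fail(1) 'c': from fail(0)=0 chase 'c': 0 ⇒ 0;  out=∅∪out(0)=∅
  fail(6) 'd': from fail(0)=0 chase 'd': 0 ⇒ 0;  out=∅∪out(0)=∅
  fail(2) 'cd': from fail(1)=0 chase 'd': 0 ⇒ 6;  out=∅∪out(6)=∅
  fail(7) 'dd': from fail(6)=0 chase 'd': 0 ⇒ 6;  out=∅∪out(6)=∅
  fail(3) 'cdd': from fail(2)=6 chase 'd': 6 ⇒ 7;  out=∅∪out(7)=∅
  fail(8) 'ddc': from fail(7)=6 chase 'c': 6→0 ⇒ 1;  out=∅∪out(1)=∅
  fail(4) 'cdda': from fail(3)=7 chase 'a': 7→6→0 ⇒ 0;  out=∅∪out(0)=∅
  fail(9) 'ddcc': from fail(8)=1 chase 'c': 1→0 ⇒ 1;  out={1}∪out(1)={1}
  fail(5) 'cddaa': from fail(4)=0 chase 'a': 0 ⇒ 0;  out={0}∪out(0)={0}

Run:
i=0 'a': node 0→0
i=1 'a': node 0→0
i=2 'd': node 0→6
i=3 'd': node 6→7
i=4 'c': node 7→8
i=5 'c': node 8→9  → match P1@[2:5]
i=6 'd': node 9→2 (via fail)
i=7 'b': node 2→0 (via fail)
i=8 'c': node 0→1
i=9 'c': node 1→1 (via fail)
i=10 'd': node 1→2
i=11 'd': node 2→3
i=12 'a': node 3→4
i=13 'a': node 4→5  → match P0@[9:13]
i=14 'b': node 5→0 (via fail)
i=15 'b': node 0→0
i=16 'b': node 0→0
i=17 'c': node 0→1
i=18 'd': node 1→2
i=19 'd': node 2→3
i=20 'a': node 3→4
i=21 'a': node 4→5  → match P0@[17:21]
i=22 'd': node 5→6 (via fail)
i=23 'd': node 6→7
i=24 'c': node 7→8
i=25 'c': node 8→9  → match P1@[22:25]
i=26 'c': node 9→1 (via fail)
i=27 'd': node 1→2
i=28 'd': node 2→3
i=29 'a': node 3→4
i=30 'a': node 4→5  → match P0@[26:30]
i=31 'b': node 5→0 (via fail)
i=32 'c': node 0→1
i=33 'd': node 1→2
i=34 'd': node 2→3
i=35 'a': node 3→4
i=36 'a': node 4→5  → match P0@[32:36]
i=37 'd': node 5→6 (via fail)
i=38 'a': node 6→0 (via fail)
i=39 'd': node 0→6
i=40 'd': node 6→7
i=41 'c': node 7→8
i=42 'c': node 8→9  → match P1@[39:42]
i=43 'd': node 9→2 (via fail)
i=44 'c': node 2→1 (via fail)
i=45 'd': node 1→2
i=46 'b': node 2→0 (via fail)
i=47 'b': node 0→0
i=48 'd': node 0→6
i=49 'd': node 6→7
i=50 'c': node 7→8
i=51 'c': node 8→9  → match P1@[48:51]
i=52 'c': node 9→1 (via fail)
i=53 'd': node 1→2
i=54 'a': node 2→0 (via fail)
i=55 'd': node 0→6
i=56 'd': node 6→7
i=57 'd': node 7→7 (via fail)
i=58 'c': node 7→8
i=59 'c': node 8→9  → match P1@[56:59]
i=60 'd': node 9→2 (via fail)
i=61 'c': node 2→1 (via fail)
i=62 'd': node 1→2
i=63 'd': node 2→3
i=64 'b': node 3→0 (via fail)
i=65 'a': node 0→0

Result: [[5,1],[13,0],[21,0],[25,1],[30,0],[36,0],[42,1],[51,1],[59,1]]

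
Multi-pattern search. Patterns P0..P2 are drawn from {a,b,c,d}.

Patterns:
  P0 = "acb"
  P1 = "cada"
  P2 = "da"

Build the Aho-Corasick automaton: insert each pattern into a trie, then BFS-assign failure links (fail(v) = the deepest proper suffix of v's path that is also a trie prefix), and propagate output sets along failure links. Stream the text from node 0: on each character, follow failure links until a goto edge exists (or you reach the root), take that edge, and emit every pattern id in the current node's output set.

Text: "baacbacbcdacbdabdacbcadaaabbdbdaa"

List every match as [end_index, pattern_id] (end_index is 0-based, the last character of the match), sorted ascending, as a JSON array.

Construct AC machine:
Trie nodes:
  n0 'ε': a→1 c→4 d→8
  n1 'a': c→2
  n2 'ac': b→3
  n3 'acb': ·  [P0 ends]
  n4 'c': a→5
  n5 'ca': d→6
  n6 'cad': a→7
  n7 'cada': ·  [P1 ends]
  n8 'd': a→9
  n9 'da': ·  [P2 ends]

Failure links (BFS by depth):
  fail(1) 'a': from fail(0)=0 chase 'a': 0 ⇒ 0;  out=∅∪out(0)=∅
  fail(4) 'c': from fail(0)=0 chase 'c': 0 ⇒ 0;  out=∅∪out(0)=∅
  fail(8) 'd': from fail(0)=0 chase 'd': 0 ⇒ 0;  out=∅∪out(0)=∅
  fail(2) 'ac': from fail(1)=0 chase 'c': 0 ⇒ 4;  out=∅∪out(4)=∅
  fail(5) 'ca': from fail(4)=0 chase 'a': 0 ⇒ 1;  out=∅∪out(1)=∅
  fail(9) 'da': from fail(8)=0 chase 'a': 0 ⇒ 1;  out={2}∪out(1)={2}
  fail(3) 'acb': from fail(2)=4 chase 'b': 4→0 ⇒ 0;  out={0}∪out(0)={0}
  fail(6) 'cad': from fail(5)=1 chase 'd': 1→0 ⇒ 8;  out=∅∪out(8)=∅
  fail(7) 'cada': from fail(6)=8 chase 'a': 8 ⇒ 9;  out={1}∪out(9)={1,2}

Scan:
i=0 'b': node 0→0
i=1 'a': node 0→1
i=2 'a': node 1→1 (via fail)
i=3 'c': node 1→2
i=4 'b': node 2→3  emit P0@[2:4]
i=5 'a': node 3→1 (via fail)
i=6 'c': node 1→2
i=7 'b': node 2→3  emit P0@[5:7]
i=8 'c': node 3→4 (via fail)
i=9 'd': node 4→8 (via fail)
i=10 'a': node 8→9  emit P2@[9:10]
i=11 'c': node 9→2 (via fail)
i=12 'b': node 2→3  emit P0@[10:12]
i=13 'd': node 3→8 (via fail)
i=14 'a': node 8→9  emit P2@[13:14]
i=15 'b': node 9→0 (via fail)
i=16 'd': node 0→8
i=17 'a': node 8→9  emit P2@[16:17]
i=18 'c': node 9→2 (via fail)
i=19 'b': node 2→3  emit P0@[17:19]
i=20 'c': node 3→4 (via fail)
i=21 'a': node 4→5
i=22 'd': node 5→6
i=23 'a': node 6→7  emit P1@[20:23],P2@[22:23]
i=24 'a': node 7→1 (via fail)
i=25 'a': node 1→1 (via fail)
i=26 'b': node 1→0 (via fail)
i=27 'b': node 0→0
i=28 'd': node 0→8
i=29 'b': node 8→0 (via fail)
i=30 'd': node 0→8
i=31 'a': node 8→9  emit P2@[30:31]
i=32 'a': node 9→1 (via fail)

Matches: [[4,0],[7,0],[10,2],[12,0],[14,2],[17,2],[19,0],[23,1],[23,2],[31,2]]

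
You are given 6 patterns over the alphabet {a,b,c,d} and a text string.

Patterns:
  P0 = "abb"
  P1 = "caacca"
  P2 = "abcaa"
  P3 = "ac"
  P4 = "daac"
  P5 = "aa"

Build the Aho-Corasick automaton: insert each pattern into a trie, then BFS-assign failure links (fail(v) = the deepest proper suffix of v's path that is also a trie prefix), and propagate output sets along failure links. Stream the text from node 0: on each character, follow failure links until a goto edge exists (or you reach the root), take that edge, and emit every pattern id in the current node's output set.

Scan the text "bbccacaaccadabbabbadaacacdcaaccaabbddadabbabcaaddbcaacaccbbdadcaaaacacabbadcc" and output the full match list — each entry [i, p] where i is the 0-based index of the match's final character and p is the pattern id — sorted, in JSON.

Construct AC machine:
Trie (insert patterns):
  n0 'ε': a→1 c→4 d→14
  n1 'a': a→18 b→2 c→13
  n2 'ab': b→3 c→10
  n3 'abb': ·  ←P0
  n4 'c': a→5
  n5 'ca': a→6
  n6 'caa': c→7
  n7 'caac': c→8
  n8 'caacc': a→9
  n9 'caacca': ·  ←P1
  n10 'abc': a→11
  n11 'abca': a→12
  n12 'abcaa': ·  ←P2
  n13 'ac': ·  ←P3
  n14 'd': a→15
  n15 'da': a→16
  n16 'daa': c→17
  n17 'daac': ·  ←P4
  n18 'aa': ·  ←P5

Failure links (BFS by depth):
  n1('a'): parent n0 fail=0; on 'a' 0 → fail=0;  out ∅∪∅=∅
  n4('c'): parent n0 fail=0; on 'c' 0 → fail=0;  out ∅∪∅=∅
  n14('d'): parent n0 fail=0; on 'd' 0 → fail=0;  out ∅∪∅=∅
  n2('ab'): parent n1 fail=0; on 'b' 0 → fail=0;  out ∅∪∅=∅
  n5('ca'): parent n4 fail=0; on 'a' 0 → fail=1;  out ∅∪∅=∅
  n13('ac'): parent n1 fail=0; on 'c' 0 → fail=4;  out {3}∪∅={3}
  n15('da'): parent n14 fail=0; on 'a' 0 → fail=1;  out ∅∪∅=∅
  n18('aa'): parent n1 fail=0; on 'a' 0 → fail=1;  out {5}∪∅={5}
  n3('abb'): parent n2 fail=0; on 'b' 0 → fail=0;  out {0}∪∅={0}
  n6('caa'): parent n5 fail=1; on 'a' 1 → fail=18;  out ∅∪{5}={5}
  n10('abc'): parent n2 fail=0; on 'c' 0 → fail=4;  out ∅∪∅=∅
  n16('daa'): parent n15 fail=1; on 'a' 1 → fail=18;  out ∅∪{5}={5}
  n7('caac'): parent n6 fail=18; on 'c' 18→1 → fail=13;  out ∅∪{3}={3}
  n11('abca'): parent n10 fail=4; on 'a' 4 → fail=5;  out ∅∪∅=∅
  n17('daac'): parent n16 fail=18; on 'c' 18→1 → fail=13;  out {4}∪{3}={3,4}
  n8('caacc'): parent n7 fail=13; on 'c' 13→4→0 → fail=4;  out ∅∪∅=∅
  n12('abcaa'): parent n11 fail=5; on 'a' 5 → fail=6;  out {2}∪{5}={2,5}
  n9('caacca'): parent n8 fail=4; on 'a' 4 → fail=5;  out {1}∪∅={1}

Text stream:
pos 0 'b': at 0
pos 1 'b': at 0
pos 2 'c': at 4
pos 3 'c': at 4 (via fail)
pos 4 'a': at 5
pos 5 'c': at 13 (via fail)  emit P3@[4:5]
pos 6 'a': at 5 (via fail)
pos 7 'a': at 6  emit P5@[6:7]
pos 8 'c': at 7  emit P3@[7:8]
pos 9 'c': at 8
pos 10 'a': at 9  emit P1@[5:10]
pos 11 'd': at 14 (via fail)
pos 12 'a': at 15
pos 13 'b': at 2 (via fail)
pos 14 'b': at 3  emit P0@[12:14]
pos 15 'a': at 1 (via fail)
pos 16 'b': at 2
pos 17 'b': at 3  emit P0@[15:17]
pos 18 'a': at 1 (via fail)
pos 19 'd': at 14 (via fail)
pos 20 'a': at 15
pos 21 'a': at 16  emit P5@[20:21]
pos 22 'c': at 17  emit P3@[21:22],P4@[19:22]
pos 23 'a': at 5 (via fail)
pos 24 'c': at 13 (via fail)  emit P3@[23:24]
pos 25 'd': at 14 (via fail)
pos 26 'c': at 4 (via fail)
pos 27 'a': at 5
pos 28 'a': at 6  emit P5@[27:28]
pos 29 'c': at 7  emit P3@[28:29]
pos 30 'c': at 8
pos 31 'a': at 9  emit P1@[26:31]
pos 32 'a': at 6 (via fail)  emit P5@[31:32]
pos 33 'b': at 2 (via fail)
pos 34 'b': at 3  emit P0@[32:34]
pos 35 'd': at 14 (via fail)
pos 36 'd': at 14 (via fail)
pos 37 'a': at 15
pos 38 'd': at 14 (via fail)
pos 39 'a': at 15
pos 40 'b': at 2 (via fail)
pos 41 'b': at 3  emit P0@[39:41]
pos 42 'a': at 1 (via fail)
pos 43 'b': at 2
pos 44 'c': at 10
pos 45 'a': at 11
pos 46 'a': at 12  emit P2@[42:46],P5@[45:46]
pos 47 'd': at 14 (via fail)
pos 48 'd': at 14 (via fail)
pos 49 'b': at 0 (via fail)
pos 50 'c': at 4
pos 51 'a': at 5
pos 52 'a': at 6  emit P5@[51:52]
pos 53 'c': at 7  emit P3@[52:53]
pos 54 'a': at 5 (via fail)
pos 55 'c': at 13 (via fail)  emit P3@[54:55]
pos 56 'c': at 4 (via fail)
pos 57 'b': at 0 (via fail)
pos 58 'b': at 0
pos 59 'd': at 14
pos 60 'a': at 15
pos 61 'd': at 14 (via fail)
pos 62 'c': at 4 (via fail)
pos 63 'a': at 5
pos 64 'a': at 6  emit P5@[63:64]
pos 65 'a': at 18 (via fail)  emit P5@[64:65]
pos 66 'a': at 18 (via fail)  emit P5@[65:66]
pos 67 'c': at 13 (via fail)  emit P3@[66:67]
pos 68 'a': at 5 (via fail)
pos 69 'c': at 13 (via fail)  emit P3@[68:69]
pos 70 'a': at 5 (via fail)
pos 71 'b': at 2 (via fail)
pos 72 'b': at 3  emit P0@[70:72]
pos 73 'a': at 1 (via fail)
pos 74 'd': at 14 (via fail)
pos 75 'c': at 4 (via fail)
pos 76 'c': at 4 (via fail)

Matches: [[5,3],[7,5],[8,3],[10,1],[14,0],[17,0],[21,5],[22,3],[22,4],[24,3],[28,5],[29,3],[31,1],[32,5],[34,0],[41,0],[46,2],[46,5],[52,5],[53,3],[55,3],[64,5],[65,5],[66,5],[67,3],[69,3],[72,0]]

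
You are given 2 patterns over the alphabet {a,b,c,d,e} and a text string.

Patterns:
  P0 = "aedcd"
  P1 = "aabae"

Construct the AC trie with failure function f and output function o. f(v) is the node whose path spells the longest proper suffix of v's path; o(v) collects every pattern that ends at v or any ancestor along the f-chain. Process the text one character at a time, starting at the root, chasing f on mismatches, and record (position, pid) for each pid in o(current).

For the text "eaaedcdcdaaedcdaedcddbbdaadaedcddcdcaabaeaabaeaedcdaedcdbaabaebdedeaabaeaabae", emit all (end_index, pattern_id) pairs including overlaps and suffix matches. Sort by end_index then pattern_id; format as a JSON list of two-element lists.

Build automaton:
Trie nodes:
  n0 'ε': a→1
  n1 'a': a→6 e→2
  n2 'ae': d→3
  n3 'aed': c→4
  n4 'aedc': d→5
  n5 'aedcd': ·  ←P0
  n6 'aa': b→7
  n7 'aab': a→8
  n8 'aaba': e→9
  n9 'aabae': ·  ←P1

Failure links (BFS by depth):
  n1('a'): parent n0 fail=0; on 'a' 0 → fail=0;  out ∅∪∅=∅
  n2('ae'): parent n1 fail=0; on 'e' 0 → fail=0;  out ∅∪∅=∅
  n6('aa'): parent n1 fail=0; on 'a' 0 → fail=1;  out ∅∪∅=∅
  n3('aed'): parent n2 fail=0; on 'd' 0 → fail=0;  out ∅∪∅=∅
  n7('aab'): parent n6 fail=1; on 'b' 1→0 → fail=0;  out ∅∪∅=∅
  n4('aedc'): parent n3 fail=0; on 'c' 0 → fail=0;  out ∅∪∅=∅
  n8('aaba'): parent n7 fail=0; on 'a' 0 → fail=1;  out ∅∪∅=∅
  n5('aedcd'): parent n4 fail=0; on 'd' 0 → fail=0;  out {0}∪∅={0}
  n9('aabae'): parent n8 fail=1; on 'e' 1 → fail=2;  out {1}∪∅={1}

Scan:
i=0 'e': node 0→0
i=1 'a': node 0→1
i=2 'a': node 1→6
i=3 'e': node 6→2 (via fail)
i=4 'd': node 2→3
i=5 'c': node 3→4
i=6 'd': node 4→5  ** P0@[2:6]
i=7 'c': node 5→0 (via fail)
i=8 'd': node 0→0
i=9 'a': node 0→1
i=10 'a': node 1→6
i=11 'e': node 6→2 (via fail)
i=12 'd': node 2→3
i=13 'c': node 3→4
i=14 'd': node 4→5  ** P0@[10:14]
i=15 'a': node 5→1 (via fail)
i=16 'e': node 1→2
i=17 'd': node 2→3
i=18 'c': node 3→4
i=19 'd': node 4→5  ** P0@[15:19]
i=20 'd': node 5→0 (via fail)
i=21 'b': node 0→0
i=22 'b': node 0→0
i=23 'd': node 0→0
i=24 'a': node 0→1
i=25 'a': node 1→6
i=26 'd': node 6→0 (via fail)
i=27 'a': node 0→1
i=28 'e': node 1→2
i=29 'd': node 2→3
i=30 'c': node 3→4
i=31 'd': node 4→5  ** P0@[27:31]
i=32 'd': node 5→0 (via fail)
i=33 'c': node 0→0
i=34 'd': node 0→0
i=35 'c': node 0→0
i=36 'a': node 0→1
i=37 'a': node 1→6
i=38 'b': node 6→7
i=39 'a': node 7→8
i=40 'e': node 8→9  ** P1@[36:40]
i=41 'a': node 9→1 (via fail)
i=42 'a': node 1→6
i=43 'b': node 6→7
i=44 'a': node 7→8
i=45 'e': node 8→9  ** P1@[41:45]
i=46 'a': node 9→1 (via fail)
i=47 'e': node 1→2
i=48 'd': node 2→3
i=49 'c': node 3→4
i=50 'd': node 4→5  ** P0@[46:50]
i=51 'a': node 5→1 (via fail)
i=52 'e': node 1→2
i=53 'd': node 2→3
i=54 'c': node 3→4
i=55 'd': node 4→5  ** P0@[51:55]
i=56 'b': node 5→0 (via fail)
i=57 'a': node 0→1
i=58 'a': node 1→6
i=59 'b': node 6→7
i=60 'a': node 7→8
i=61 'e': node 8→9  ** P1@[57:61]
i=62 'b': node 9→0 (via fail)
i=63 'd': node 0→0
i=64 'e': node 0→0
i=65 'd': node 0→0
i=66 'e': node 0→0
i=67 'a': node 0→1
i=68 'a': node 1→6
i=69 'b': node 6→7
i=70 'a': node 7→8
i=71 'e': node 8→9  ** P1@[67:71]
i=72 'a': node 9→1 (via fail)
i=73 'a': node 1→6
i=74 'b': node 6→7
i=75 'a': node 7→8
i=76 'e': node 8→9  ** P1@[72:76]

All matches (sorted): [[6,0],[14,0],[19,0],[31,0],[40,1],[45,1],[50,0],[55,0],[61,1],[71,1],[76,1]]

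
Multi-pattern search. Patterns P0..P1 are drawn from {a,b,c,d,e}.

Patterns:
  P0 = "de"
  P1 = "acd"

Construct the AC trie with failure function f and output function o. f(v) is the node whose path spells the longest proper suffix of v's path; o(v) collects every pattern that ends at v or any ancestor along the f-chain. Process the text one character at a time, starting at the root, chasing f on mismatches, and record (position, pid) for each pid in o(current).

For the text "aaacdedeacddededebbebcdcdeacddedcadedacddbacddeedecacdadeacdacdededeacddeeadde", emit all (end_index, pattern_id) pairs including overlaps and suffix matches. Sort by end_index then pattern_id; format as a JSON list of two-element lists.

Build automaton:
Trie nodes:
  0='ε' goto a→3 d→1
  1='d' goto e→2
  2='de' goto ·  ←P0
  3='a' goto c→4
  4='ac' goto d→5
  5='acd' goto ·  ←P1

BFS fail/out derivation:
  fail(1) 'd': from fail(0)=0 chase 'd': 0 ⇒ 0;  out=∅∪out(0)=∅
  fail(3) 'a': from fail(0)=0 chase 'a': 0 ⇒ 0;  out=∅∪out(0)=∅
  fail(2) 'de': from fail(1)=0 chase 'e': 0 ⇒ 0;  out={0}∪out(0)={0}
  fail(4) 'ac': from fail(3)=0 chase 'c': 0 ⇒ 0;  out=∅∪out(0)=∅
  fail(5) 'acd': from fail(4)=0 chase 'd': 0 ⇒ 1;  out={1}∪out(1)={1}

Text stream:
i=0 'a': node 0→3
i=1 'a': node 3→3 (fail-walked)
i=2 'a': node 3→3 (fail-walked)
i=3 'c': node 3→4
i=4 'd': node 4→5  emit P1@[2:4]
i=5 'e': node 5→2 (fail-walked)  emit P0@[4:5]
i=6 'd': node 2→1 (fail-walked)
i=7 'e': node 1→2  emit P0@[6:7]
i=8 'a': node 2→3 (fail-walked)
i=9 'c': node 3→4
i=10 'd': node 4→5  emit P1@[8:10]
i=11 'd': node 5→1 (fail-walked)
i=12 'e': node 1→2  emit P0@[11:12]
i=13 'd': node 2→1 (fail-walked)
i=14 'e': node 1→2  emit P0@[13:14]
i=15 'd': node 2→1 (fail-walked)
i=16 'e': node 1→2  emit P0@[15:16]
i=17 'b': node 2→0 (fail-walked)
i=18 'b': node 0→0
i=19 'e': node 0→0
i=20 'b': node 0→0
i=21 'c': node 0→0
i=22 'd': node 0→1
i=23 'c': node 1→0 (fail-walked)
i=24 'd': node 0→1
i=25 'e': node 1→2  emit P0@[24:25]
i=26 'a': node 2→3 (fail-walked)
i=27 'c': node 3→4
i=28 'd': node 4→5  emit P1@[26:28]
i=29 'd': node 5→1 (fail-walked)
i=30 'e': node 1→2  emit P0@[29:30]
i=31 'd': node 2→1 (fail-walked)
i=32 'c': node 1→0 (fail-walked)
i=33 'a': node 0→3
i=34 'd': node 3→1 (fail-walked)
i=35 'e': node 1→2  emit P0@[34:35]
i=36 'd': node 2→1 (fail-walked)
i=37 'a': node 1→3 (fail-walked)
i=38 'c': node 3→4
i=39 'd': node 4→5  emit P1@[37:39]
i=40 'd': node 5→1 (fail-walked)
i=41 'b': node 1→0 (fail-walked)
i=42 'a': node 0→3
i=43 'c': node 3→4
i=44 'd': node 4→5  emit P1@[42:44]
i=45 'd': node 5→1 (fail-walked)
i=46 'e': node 1→2  emit P0@[45:46]
i=47 'e': node 2→0 (fail-walked)
i=48 'd': node 0→1
i=49 'e': node 1→2  emit P0@[48:49]
i=50 'c': node 2→0 (fail-walked)
i=51 'a': node 0→3
i=52 'c': node 3→4
i=53 'd': node 4→5  emit P1@[51:53]
i=54 'a': node 5→3 (fail-walked)
i=55 'd': node 3→1 (fail-walked)
i=56 'e': node 1→2  emit P0@[55:56]
i=57 'a': node 2→3 (fail-walked)
i=58 'c': node 3→4
i=59 'd': node 4→5  emit P1@[57:59]
i=60 'a': node 5→3 (fail-walked)
i=61 'c': node 3→4
i=62 'd': node 4→5  emit P1@[60:62]
i=63 'e': node 5→2 (fail-walked)  emit P0@[62:63]
i=64 'd': node 2→1 (fail-walked)
i=65 'e': node 1→2  emit P0@[64:65]
i=66 'd': node 2→1 (fail-walked)
i=67 'e': node 1→2  emit P0@[66:67]
i=68 'a': node 2→3 (fail-walked)
i=69 'c': node 3→4
i=70 'd': node 4→5  emit P1@[68:70]
i=71 'd': node 5→1 (fail-walked)
i=72 'e': node 1→2  emit P0@[71:72]
i=73 'e': node 2→0 (fail-walked)
i=74 'a': node 0→3
i=75 'd': node 3→1 (fail-walked)
i=76 'd': node 1→1 (fail-walked)
i=77 'e': node 1→2  emit P0@[76:77]

All matches (sorted): [[4,1],[5,0],[7,0],[10,1],[12,0],[14,0],[16,0],[25,0],[28,1],[30,0],[35,0],[39,1],[44,1],[46,0],[49,0],[53,1],[56,0],[59,1],[62,1],[63,0],[65,0],[67,0],[70,1],[72,0],[77,0]]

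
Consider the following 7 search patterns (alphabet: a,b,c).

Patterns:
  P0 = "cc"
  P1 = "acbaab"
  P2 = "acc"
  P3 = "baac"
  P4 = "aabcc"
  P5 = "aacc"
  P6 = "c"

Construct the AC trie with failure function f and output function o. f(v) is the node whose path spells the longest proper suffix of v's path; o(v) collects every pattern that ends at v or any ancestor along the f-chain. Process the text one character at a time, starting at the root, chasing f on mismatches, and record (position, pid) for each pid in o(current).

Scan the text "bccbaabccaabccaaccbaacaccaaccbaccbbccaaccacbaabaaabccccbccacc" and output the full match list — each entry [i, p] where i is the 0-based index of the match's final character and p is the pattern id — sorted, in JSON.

Build automaton:
Trie nodes:
  n0 'ε': a→3 b→10 c→1
  n1 'c': c→2  ←P6
  n2 'cc': ·  ←P0
  n3 'a': a→14 c→4
  n4 'ac': b→5 c→9
  n5 'acb': a→6
  n6 'acba': a→7
  n7 'acbaa': b→8
  n8 'acbaab': ·  ←P1
  n9 'acc': ·  ←P2
  n10 'b': a→11
  n11 'ba': a→12
  n12 'baa': c→13
  n13 'baac': ·  ←P3
  n14 'aa': b→15 c→18
  n15 'aab': c→16
  n16 'aabc': c→17
  n17 'aabcc': ·  ←P4
  n18 'aac': c→19
  n19 'aacc': ·  ←P5

Failure links (BFS by depth):
  fail(1) 'c': from fail(0)=0 chase 'c': 0 ⇒ 0;  out={6}∪out(0)={6}
  fail(3) 'a': from fail(0)=0 chase 'a': 0 ⇒ 0;  out=∅∪out(0)=∅
  fail(10) 'b': from fail(0)=0 chase 'b': 0 ⇒ 0;  out=∅∪out(0)=∅
  fail(2) 'cc': from fail(1)=0 chase 'c': 0 ⇒ 1;  out={0}∪out(1)={0,6}
  fail(4) 'ac': from fail(3)=0 chase 'c': 0 ⇒ 1;  out=∅∪out(1)={6}
  fail(11) 'ba': from fail(10)=0 chase 'a': 0 ⇒ 3;  out=∅∪out(3)=∅
  fail(14) 'aa': from fail(3)=0 chase 'a': 0 ⇒ 3;  out=∅∪out(3)=∅
  fail(5) 'acb': from fail(4)=1 chase 'b': 1→0 ⇒ 10;  out=∅∪out(10)=∅
  fail(9) 'acc': from fail(4)=1 chase 'c': 1 ⇒ 2;  out={2}∪out(2)={0,2,6}
  fail(12) 'baa': from fail(11)=3 chase 'a': 3 ⇒ 14;  out=∅∪out(14)=∅
  fail(15) 'aab': from fail(14)=3 chase 'b': 3→0 ⇒ 10;  out=∅∪out(10)=∅
  fail(18) 'aac': from fail(14)=3 chase 'c': 3 ⇒ 4;  out=∅∪out(4)={6}
  fail(6) 'acba': from fail(5)=10 chase 'a': 10 ⇒ 11;  out=∅∪out(11)=∅
  fail(13) 'baac': from fail(12)=14 chase 'c': 14 ⇒ 18;  out={3}∪out(18)={3,6}
  fail(16) 'aabc': from fail(15)=10 chase 'c': 10→0 ⇒ 1;  out=∅∪out(1)={6}
  fail(19) 'aacc': from fail(18)=4 chase 'c': 4 ⇒ 9;  out={5}∪out(9)={0,2,5,6}
  fail(7) 'acbaa': from fail(6)=11 chase 'a': 11 ⇒ 12;  out=∅∪out(12)=∅
  fail(17) 'aabcc': from fail(16)=1 chase 'c': 1 ⇒ 2;  out={4}∪out(2)={0,4,6}
  fail(8) 'acbaab': from fail(7)=12 chase 'b': 12→14 ⇒ 15;  out={1}∪out(15)={1}

Run:
pos 0 'b': at 10
pos 1 'c': at 1 (via fail)  ** P6@[1:1]
pos 2 'c': at 2  ** P0@[1:2],P6@[2:2]
pos 3 'b': at 10 (via fail)
pos 4 'a': at 11
pos 5 'a': at 12
pos 6 'b': at 15 (via fail)
pos 7 'c': at 16  ** P6@[7:7]
pos 8 'c': at 17  ** P0@[7:8],P4@[4:8],P6@[8:8]
pos 9 'a': at 3 (via fail)
pos 10 'a': at 14
pos 11 'b': at 15
pos 12 'c': at 16  ** P6@[12:12]
pos 13 'c': at 17  ** P0@[12:13],P4@[9:13],P6@[13:13]
pos 14 'a': at 3 (via fail)
pos 15 'a': at 14
pos 16 'c': at 18  ** P6@[16:16]
pos 17 'c': at 19  ** P0@[16:17],P2@[15:17],P5@[14:17],P6@[17:17]
pos 18 'b': at 10 (via fail)
pos 19 'a': at 11
pos 20 'a': at 12
pos 21 'c': at 13  ** P3@[18:21],P6@[21:21]
pos 22 'a': at 3 (via fail)
pos 23 'c': at 4  ** P6@[23:23]
pos 24 'c': at 9  ** P0@[23:24],P2@[22:24],P6@[24:24]
pos 25 'a': at 3 (via fail)
pos 26 'a': at 14
pos 27 'c': at 18  ** P6@[27:27]
pos 28 'c': at 19  ** P0@[27:28],P2@[26:28],P5@[25:28],P6@[28:28]
pos 29 'b': at 10 (via fail)
pos 30 'a': at 11
pos 31 'c': at 4 (via fail)  ** P6@[31:31]
pos 32 'c': at 9  ** P0@[31:32],P2@[30:32],P6@[32:32]
pos 33 'b': at 10 (via fail)
pos 34 'b': at 10 (via fail)
pos 35 'c': at 1 (via fail)  ** P6@[35:35]
pos 36 'c': at 2  ** P0@[35:36],P6@[36:36]
pos 37 'a': at 3 (via fail)
pos 38 'a': at 14
pos 39 'c': at 18  ** P6@[39:39]
pos 40 'c': at 19  ** P0@[39:40],P2@[38:40],P5@[37:40],P6@[40:40]
pos 41 'a': at 3 (via fail)
pos 42 'c': at 4  ** P6@[42:42]
pos 43 'b': at 5
pos 44 'a': at 6
pos 45 'a': at 7
pos 46 'b': at 8  ** P1@[41:46]
pos 47 'a': at 11 (via fail)
pos 48 'a': at 12
pos 49 'a': at 14 (via fail)
pos 50 'b': at 15
pos 51 'c': at 16  ** P6@[51:51]
pos 52 'c': at 17  ** P0@[51:52],P4@[48:52],P6@[52:52]
pos 53 'c': at 2 (via fail)  ** P0@[52:53],P6@[53:53]
pos 54 'c': at 2 (via fail)  ** P0@[53:54],P6@[54:54]
pos 55 'b': at 10 (via fail)
pos 56 'c': at 1 (via fail)  ** P6@[56:56]
pos 57 'c': at 2  ** P0@[56:57],P6@[57:57]
pos 58 'a': at 3 (via fail)
pos 59 'c': at 4  ** P6@[59:59]
pos 60 'c': at 9  ** P0@[59:60],P2@[58:60],P6@[60:60]

All matches (sorted): [[1,6],[2,0],[2,6],[7,6],[8,0],[8,4],[8,6],[12,6],[13,0],[13,4],[13,6],[16,6],[17,0],[17,2],[17,5],[17,6],[21,3],[21,6],[23,6],[24,0],[24,2],[24,6],[27,6],[28,0],[28,2],[28,5],[28,6],[31,6],[32,0],[32,2],[32,6],[35,6],[36,0],[36,6],[39,6],[40,0],[40,2],[40,5],[40,6],[42,6],[46,1],[51,6],[52,0],[52,4],[52,6],[53,0],[53,6],[54,0],[54,6],[56,6],[57,0],[57,6],[59,6],[60,0],[60,2],[60,6]]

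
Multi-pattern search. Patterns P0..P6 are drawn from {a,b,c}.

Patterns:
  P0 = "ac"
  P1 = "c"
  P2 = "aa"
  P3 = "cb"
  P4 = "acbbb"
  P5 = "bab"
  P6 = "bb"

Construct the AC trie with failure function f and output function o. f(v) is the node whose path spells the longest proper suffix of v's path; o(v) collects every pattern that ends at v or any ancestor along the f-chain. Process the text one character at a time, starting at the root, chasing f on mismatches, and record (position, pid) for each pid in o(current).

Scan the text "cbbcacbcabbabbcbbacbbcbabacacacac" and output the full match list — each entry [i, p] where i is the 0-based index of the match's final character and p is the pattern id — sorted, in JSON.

Build:
Trie nodes:
  0='ε' goto a→1 b→9 c→3
  1='a' goto a→4 c→2
  2='ac' goto b→6  ←P0
  3='c' goto b→5  ←P1
  4='aa' goto ·  ←P2
  5='cb' goto ·  ←P3
  6='acb' goto b→7
  7='acbb' goto b→8
  8='acbbb' goto ·  ←P4
  9='b' goto a→10 b→12
  10='ba' goto b→11
  11='bab' goto ·  ←P5
  12='bb' goto ·  ←P6

BFS fail/out derivation:
  fail(1) 'a': from fail(0)=0 chase 'a': 0 ⇒ 0;  out=∅∪out(0)=∅
  fail(3) 'c': from fail(0)=0 chase 'c': 0 ⇒ 0;  out={1}∪out(0)={1}
  fail(9) 'b': from fail(0)=0 chase 'b': 0 ⇒ 0;  out=∅∪out(0)=∅
  fail(2) 'ac': from fail(1)=0 chase 'c': 0 ⇒ 3;  out={0}∪out(3)={0,1}
  fail(4) 'aa': from fail(1)=0 chase 'a': 0 ⇒ 1;  out={2}∪out(1)={2}
  fail(5) 'cb': from fail(3)=0 chase 'b': 0 ⇒ 9;  out={3}∪out(9)={3}
  fail(10) 'ba': from fail(9)=0 chase 'a': 0 ⇒ 1;  out=∅∪out(1)=∅
  fail(12) 'bb': from fail(9)=0 chase 'b': 0 ⇒ 9;  out={6}∪out(9)={6}
  fail(6) 'acb': from fail(2)=3 chase 'b': 3 ⇒ 5;  out=∅∪out(5)={3}
  fail(11) 'bab': from fail(10)=1 chase 'b': 1→0 ⇒ 9;  out={5}∪out(9)={5}
  fail(7) 'acbb': from fail(6)=5 chase 'b': 5→9 ⇒ 12;  out=∅∪out(12)={6}
  fail(8) 'acbbb': from fail(7)=12 chase 'b': 12→9 ⇒ 12;  out={4}∪out(12)={4,6}

Scan:
i=0 'c': node 0→3  ** P1@[0:0]
i=1 'b': node 3→5  ** P3@[0:1]
i=2 'b': node 5→12 (via fail)  ** P6@[1:2]
i=3 'c': node 12→3 (via fail)  ** P1@[3:3]
i=4 'a': node 3→1 (via fail)
i=5 'c': node 1→2  ** P0@[4:5],P1@[5:5]
i=6 'b': node 2→6  ** P3@[5:6]
i=7 'c': node 6→3 (via fail)  ** P1@[7:7]
i=8 'a': node 3→1 (via fail)
i=9 'b': node 1→9 (via fail)
i=10 'b': node 9→12  ** P6@[9:10]
i=11 'a': node 12→10 (via fail)
i=12 'b': node 10→11  ** P5@[10:12]
i=13 'b': node 11→12 (via fail)  ** P6@[12:13]
i=14 'c': node 12→3 (via fail)  ** P1@[14:14]
i=15 'b': node 3→5  ** P3@[14:15]
i=16 'b': node 5→12 (via fail)  ** P6@[15:16]
i=17 'a': node 12→10 (via fail)
i=18 'c': node 10→2 (via fail)  ** P0@[17:18],P1@[18:18]
i=19 'b': node 2→6  ** P3@[18:19]
i=20 'b': node 6→7  ** P6@[19:20]
i=21 'c': node 7→3 (via fail)  ** P1@[21:21]
i=22 'b': node 3→5  ** P3@[21:22]
i=23 'a': node 5→10 (via fail)
i=24 'b': node 10→11  ** P5@[22:24]
i=25 'a': node 11→10 (via fail)
i=26 'c': node 10→2 (via fail)  ** P0@[25:26],P1@[26:26]
i=27 'a': node 2→1 (via fail)
i=28 'c': node 1→2  ** P0@[27:28],P1@[28:28]
i=29 'a': node 2→1 (via fail)
i=30 'c': node 1→2  ** P0@[29:30],P1@[30:30]
i=31 'a': node 2→1 (via fail)
i=32 'c': node 1→2  ** P0@[31:32],P1@[32:32]

All matches (sorted): [[0,1],[1,3],[2,6],[3,1],[5,0],[5,1],[6,3],[7,1],[10,6],[12,5],[13,6],[14,1],[15,3],[16,6],[18,0],[18,1],[19,3],[20,6],[21,1],[22,3],[24,5],[26,0],[26,1],[28,0],[28,1],[30,0],[30,1],[32,0],[32,1]]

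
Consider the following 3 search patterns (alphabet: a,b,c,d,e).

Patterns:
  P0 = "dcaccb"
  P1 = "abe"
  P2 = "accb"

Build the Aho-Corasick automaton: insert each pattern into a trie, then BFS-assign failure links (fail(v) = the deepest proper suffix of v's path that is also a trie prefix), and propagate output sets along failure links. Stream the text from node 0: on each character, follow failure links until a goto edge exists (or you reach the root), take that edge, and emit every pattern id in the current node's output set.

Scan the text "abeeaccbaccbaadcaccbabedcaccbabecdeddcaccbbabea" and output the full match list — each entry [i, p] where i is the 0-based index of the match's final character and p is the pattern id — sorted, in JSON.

Build:
Trie (insert patterns):
  n0 'ε': a→7 d→1
  n1 'd': c→2
  n2 'dc': a→3
  n3 'dca': c→4
  n4 'dcac': c→5
  n5 'dcacc': b→6
  n6 'dcaccb': ·  [P0 ends]
  n7 'a': b→8 c→10
  n8 'ab': e→9
  n9 'abe': ·  [P1 ends]
  n10 'ac': c→11
  n11 'acc': b→12
  n12 'accb': ·  [P2 ends]

Failure links (BFS by depth):
  fail(1) 'd': from fail(0)=0 chase 'd': 0 ⇒ 0;  out=∅∪out(0)=∅
  fail(7) 'a': from fail(0)=0 chase 'a': 0 ⇒ 0;  out=∅∪out(0)=∅
  fail(2) 'dc': from fail(1)=0 chase 'c': 0 ⇒ 0;  out=∅∪out(0)=∅
  fail(8) 'ab': from fail(7)=0 chase 'b': 0 ⇒ 0;  out=∅∪out(0)=∅
  fail(10) 'ac': from fail(7)=0 chase 'c': 0 ⇒ 0;  out=∅∪out(0)=∅
  fail(3) 'dca': from fail(2)=0 chase 'a': 0 ⇒ 7;  out=∅∪out(7)=∅
  fail(9) 'abe': from fail(8)=0 chase 'e': 0 ⇒ 0;  out={1}∪out(0)={1}
  fail(11) 'acc': from fail(10)=0 chase 'c': 0 ⇒ 0;  out=∅∪out(0)=∅
  fail(4) 'dcac': from fail(3)=7 chase 'c': 7 ⇒ 10;  out=∅∪out(10)=∅
  fail(12) 'accb': from fail(11)=0 chase 'b': 0 ⇒ 0;  out={2}∪out(0)={2}
  fail(5) 'dcacc': from fail(4)=10 chase 'c': 10 ⇒ 11;  out=∅∪out(11)=∅
  fail(6) 'dcaccb': from fail(5)=11 chase 'b': 11 ⇒ 12;  out={0}∪out(12)={0,2}

Run:
i=0 'a': node 0→7
i=1 'b': node 7→8
i=2 'e': node 8→9  → match P1@[0:2]
i=3 'e': node 9→0 ·f
i=4 'a': node 0→7
i=5 'c': node 7→10
i=6 'c': node 10→11
i=7 'b': node 11→12  → match P2@[4:7]
i=8 'a': node 12→7 ·f
i=9 'c': node 7→10
i=10 'c': node 10→11
i=11 'b': node 11→12  → match P2@[8:11]
i=12 'a': node 12→7 ·f
i=13 'a': node 7→7 ·f
i=14 'd': node 7→1 ·f
i=15 'c': node 1→2
i=16 'a': node 2→3
i=17 'c': node 3→4
i=18 'c': node 4→5
i=19 'b': node 5→6  → match P0@[14:19],P2@[16:19]
i=20 'a': node 6→7 ·f
i=21 'b': node 7→8
i=22 'e': node 8→9  → match P1@[20:22]
i=23 'd': node 9→1 ·f
i=24 'c': node 1→2
i=25 'a': node 2→3
i=26 'c': node 3→4
i=27 'c': node 4→5
i=28 'b': node 5→6  → match P0@[23:28],P2@[25:28]
i=29 'a': node 6→7 ·f
i=30 'b': node 7→8
i=31 'e': node 8→9  → match P1@[29:31]
i=32 'c': node 9→0 ·f
i=33 'd': node 0→1
i=34 'e': node 1→0 ·f
i=35 'd': node 0→1
i=36 'd': node 1→1 ·f
i=37 'c': node 1→2
i=38 'a': node 2→3
i=39 'c': node 3→4
i=40 'c': node 4→5
i=41 'b': node 5→6  → match P0@[36:41],P2@[38:41]
i=42 'b': node 6→0 ·f
i=43 'a': node 0→7
i=44 'b': node 7→8
i=45 'e': node 8→9  → match P1@[43:45]
i=46 'a': node 9→7 ·f

All matches (sorted): [[2,1],[7,2],[11,2],[19,0],[19,2],[22,1],[28,0],[28,2],[31,1],[41,0],[41,2],[45,1]]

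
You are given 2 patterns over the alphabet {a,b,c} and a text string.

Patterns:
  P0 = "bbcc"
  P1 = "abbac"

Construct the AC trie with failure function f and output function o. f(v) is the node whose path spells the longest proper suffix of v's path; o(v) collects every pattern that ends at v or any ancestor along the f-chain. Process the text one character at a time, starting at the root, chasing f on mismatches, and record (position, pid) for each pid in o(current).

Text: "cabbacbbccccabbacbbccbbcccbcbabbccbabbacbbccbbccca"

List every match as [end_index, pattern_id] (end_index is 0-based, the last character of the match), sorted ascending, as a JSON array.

Build:
Trie (insert patterns):
  n0 'ε': a→5 b→1
  n1 'b': b→2
  n2 'bb': c→3
  n3 'bbc': c→4
  n4 'bbcc': ·  ←P0
  n5 'a': b→6
  n6 'ab': b→7
  n7 'abb': a→8
  n8 'abba': c→9
  n9 'abbac': ·  ←P1

Failure links (BFS by depth):
  n1('b'): parent n0 fail=0; on 'b' 0 → fail=0;  out ∅∪∅=∅
  n5('a'): parent n0 fail=0; on 'a' 0 → fail=0;  out ∅∪∅=∅
  n2('bb'): parent n1 fail=0; on 'b' 0 → fail=1;  out ∅∪∅=∅
  n6('ab'): parent n5 fail=0; on 'b' 0 → fail=1;  out ∅∪∅=∅
  n3('bbc'): parent n2 fail=1; on 'c' 1→0 → fail=0;  out ∅∪∅=∅
  n7('abb'): parent n6 fail=1; on 'b' 1 → fail=2;  out ∅∪∅=∅
  n4('bbcc'): parent n3 fail=0; on 'c' 0 → fail=0;  out {0}∪∅={0}
  n8('abba'): parent n7 fail=2; on 'a' 2→1→0 → fail=5;  out ∅∪∅=∅
  n9('abbac'): parent n8 fail=5; on 'c' 5→0 → fail=0;  out {1}∪∅={1}

Text stream:
pos 0 'c': at 0
pos 1 'a': at 5
pos 2 'b': at 6
pos 3 'b': at 7
pos 4 'a': at 8
pos 5 'c': at 9  ** P1@[1:5]
pos 6 'b': at 1 (via fail)
pos 7 'b': at 2
pos 8 'c': at 3
pos 9 'c': at 4  ** P0@[6:9]
pos 10 'c': at 0 (via fail)
pos 11 'c': at 0
pos 12 'a': at 5
pos 13 'b': at 6
pos 14 'b': at 7
pos 15 'a': at 8
pos 16 'c': at 9  ** P1@[12:16]
pos 17 'b': at 1 (via fail)
pos 18 'b': at 2
pos 19 'c': at 3
pos 20 'c': at 4  ** P0@[17:20]
pos 21 'b': at 1 (via fail)
pos 22 'b': at 2
pos 23 'c': at 3
pos 24 'c': at 4  ** P0@[21:24]
pos 25 'c': at 0 (via fail)
pos 26 'b': at 1
pos 27 'c': at 0 (via fail)
pos 28 'b': at 1
pos 29 'a': at 5 (via fail)
pos 30 'b': at 6
pos 31 'b': at 7
pos 32 'c': at 3 (via fail)
pos 33 'c': at 4  ** P0@[30:33]
pos 34 'b': at 1 (via fail)
pos 35 'a': at 5 (via fail)
pos 36 'b': at 6
pos 37 'b': at 7
pos 38 'a': at 8
pos 39 'c': at 9  ** P1@[35:39]
pos 40 'b': at 1 (via fail)
pos 41 'b': at 2
pos 42 'c': at 3
pos 43 'c': at 4  ** P0@[40:43]
pos 44 'b': at 1 (via fail)
pos 45 'b': at 2
pos 46 'c': at 3
pos 47 'c': at 4  ** P0@[44:47]
pos 48 'c': at 0 (via fail)
pos 49 'a': at 5

Result: [[5,1],[9,0],[16,1],[20,0],[24,0],[33,0],[39,1],[43,0],[47,0]]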